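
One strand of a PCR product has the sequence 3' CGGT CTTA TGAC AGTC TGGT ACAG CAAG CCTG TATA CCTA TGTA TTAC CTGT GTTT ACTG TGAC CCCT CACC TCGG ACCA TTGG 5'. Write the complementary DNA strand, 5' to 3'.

The strand is given 3'→5', so its complement runs 5'→3' in the same left-to-right order: pair each base A↔T, G↔C.

5'-GCCAGAATACTGTCAGACCATGTCGTTCGGACATATGGATACATAATGGACACAAATGACACTGGGGAGTGGAGCCTGGTAACC-3'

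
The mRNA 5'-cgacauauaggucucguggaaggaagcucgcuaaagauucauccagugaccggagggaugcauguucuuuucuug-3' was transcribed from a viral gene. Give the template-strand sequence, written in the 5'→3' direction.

5′-CAAGAAAAGAACATGCATCCCTCCGGTCACTGGATGAATCTTTAGCGAGCTTCCTTCCACGAGACCTATATGTCG-3′

Replace U with T to get the coding DNA strand: CGACATATAGGTCTCGTGGAAGGAAGCTCGCTAAAGATTCATCCAGTGACCGGAGGGATGCATGTTCTTTTCTTG. The template strand is its reverse complement (complement GCTGTATATCCAGAGCACCTTCCTTCGAGCGATTTCTAAGTAGGTCACTGGCCTCCCTACGTACAAGAAAAGAAC, then reverse).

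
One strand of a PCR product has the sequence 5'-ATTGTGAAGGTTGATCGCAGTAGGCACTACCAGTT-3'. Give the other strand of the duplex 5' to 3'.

Pairing A↔T and G↔C gives TAACACTTCCAACTAGCGTCATCCGTGATGGTCAA, running 3'→5'. Reverse for the 5'→3' convention.

5'-AACTGGTAGTGCCTACTGCGATCAACCTTCACAAT-3'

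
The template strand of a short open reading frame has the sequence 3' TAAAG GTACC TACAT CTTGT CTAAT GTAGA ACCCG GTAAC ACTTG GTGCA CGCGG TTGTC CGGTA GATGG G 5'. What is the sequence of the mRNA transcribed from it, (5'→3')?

Reading the template 3'→5' as shown, RNA polymerase pairs each base (A→U, T→A, G↔C) to build mRNA 5'→3' directly.

5'-AUUUCCAUGGAUGUAGAACAGAUUACAUCUUGGGCCAUUGUGAACCACGUGCGCCAACAGGCCAUCUACCC-3'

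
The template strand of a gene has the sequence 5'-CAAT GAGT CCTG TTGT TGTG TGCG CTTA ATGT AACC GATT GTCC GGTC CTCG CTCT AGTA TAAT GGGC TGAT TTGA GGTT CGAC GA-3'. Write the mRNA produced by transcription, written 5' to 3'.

5′-UCGUCGAACCUCAAAUCAGCCCAUUAUACUAGAGCGAGGACCGGACAAUCGGUUACAUUAAGCGCACACAACAACAGGACUCAUUG-3′

RNA polymerase reads the template 3'→5' and synthesizes mRNA 5'→3' by base-pairing (A→U, T→A, G↔C). The complement of the template is GTTACTCAGGACAACAACACACGCGAATTACATTGGCTAACAGGCCAGGAGCGAGATCATATTACCCGACTAAACTCCAAGCTGCT; antiparallel, so 5'→3' the coding strand is TCGTCGAACCTCAAATCAGCCCATTATACTAGAGCGAGGACCGGACAATCGGTTACATTAAGCGCACACAACAACAGGACTCATTG. Replace T with U for the mRNA.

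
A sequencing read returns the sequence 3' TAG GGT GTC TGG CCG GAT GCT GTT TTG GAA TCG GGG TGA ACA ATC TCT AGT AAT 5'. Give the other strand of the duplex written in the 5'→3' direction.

The strand is given 3'→5', so its complement runs 5'→3' in the same left-to-right order: pair each base A↔T, G↔C.

5'-ATCCCACAGACCGGCCTACGACAAAACCTTAGCCCCACTTGTTAGAGATCATTA-3'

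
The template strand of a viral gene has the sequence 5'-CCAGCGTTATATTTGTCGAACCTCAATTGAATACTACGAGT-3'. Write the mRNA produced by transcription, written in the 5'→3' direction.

The mRNA has the sequence of the coding strand (reverse complement of the template) with T→U. Reverse complement of CCAGCGTTATATTTGTCGAACCTCAATTGAATACTACGAGT is ACTCGTAGTATTCAATTGAGGTTCGACAAATATAACGCTGG; then T→U.

5'-ACUCGUAGUAUUCAAUUGAGGUUCGACAAAUAUAACGCUGG-3'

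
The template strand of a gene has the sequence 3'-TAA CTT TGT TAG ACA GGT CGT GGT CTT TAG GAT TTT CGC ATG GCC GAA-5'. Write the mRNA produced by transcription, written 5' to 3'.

Reading the template 3'→5' as shown, RNA polymerase pairs each base (A→U, T→A, G↔C) to build mRNA 5'→3' directly.

5'-AUUGAAACAAUCUGUCCAGCACCAGAAAUCCUAAAAGCGUACCGGCUU-3'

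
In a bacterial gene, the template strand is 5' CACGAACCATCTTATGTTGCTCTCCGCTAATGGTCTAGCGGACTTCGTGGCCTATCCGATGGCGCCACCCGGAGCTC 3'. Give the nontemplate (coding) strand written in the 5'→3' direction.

The coding strand is complementary and antiparallel to the template: take the complement (A↔T, G↔C) and reverse.

5'-GAGCTCCGGGTGGCGCCATCGGATAGGCCACGAAGTCCGCTAGACCATTAGCGGAGAGCAACATAAGATGGTTCGTG-3'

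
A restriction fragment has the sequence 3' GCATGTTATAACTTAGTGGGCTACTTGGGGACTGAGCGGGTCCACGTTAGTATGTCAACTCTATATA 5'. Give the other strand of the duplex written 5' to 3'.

5′-CGTACAATATTGAATCACCCGATGAACCCCTGACTCGCCCAGGTGCAATCATACAGTTGAGATATAT-3′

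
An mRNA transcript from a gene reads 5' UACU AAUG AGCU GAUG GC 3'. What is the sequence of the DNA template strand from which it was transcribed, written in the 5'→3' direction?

5′-GCCATCAGCTCATTAGTA-3′

Replace U with T to get the coding DNA strand: TACTAATGAGCTGATGGC. The template strand is its reverse complement (complement ATGATTACTCGACTACCG, then reverse).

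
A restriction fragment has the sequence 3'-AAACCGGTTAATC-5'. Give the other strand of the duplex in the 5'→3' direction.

The strand is given 3'→5', so its complement runs 5'→3' in the same left-to-right order: pair each base A↔T, G↔C.

5'-TTTGGCCAATTAG-3'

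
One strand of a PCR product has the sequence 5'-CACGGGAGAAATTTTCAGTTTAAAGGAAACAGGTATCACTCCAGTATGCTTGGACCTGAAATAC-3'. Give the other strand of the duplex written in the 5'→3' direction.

5'-GTATTTCAGGTCCAAGCATACTGGAGTGATACCTGTTTCCTTTAAACTGAAAATTTCTCCCGTG-3'

The complement of CACGGGAGAAATTTTCAGTTTAAAGGAAACAGGTATCACTCCAGTATGCTTGGACCTGAAATAC is GTGCCCTCTTTAAAAGTCAAATTTCCTTTGTCCATAGTGAGGTCATACGAACCTGGACTTTATG (A↔T, G↔C). DNA strands are antiparallel, so the complementary strand runs 3'→5'; reversing gives the 5'→3' form.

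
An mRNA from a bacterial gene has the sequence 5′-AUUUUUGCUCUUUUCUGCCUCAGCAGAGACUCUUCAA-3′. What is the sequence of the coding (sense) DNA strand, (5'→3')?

The coding DNA strand has the same 5'→3' sequence as the mRNA with U replaced by T.

5'-ATTTTTGCTCTTTTCTGCCTCAGCAGAGACTCTTCAA-3'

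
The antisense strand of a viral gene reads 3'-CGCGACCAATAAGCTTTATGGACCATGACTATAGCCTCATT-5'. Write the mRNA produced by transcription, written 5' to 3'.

5'-GCGCUGGUUAUUCGAAAUACCUGGUACUGAUAUCGGAGUAA-3'

Reading the template 3'→5' as shown, RNA polymerase pairs each base (A→U, T→A, G↔C) to build mRNA 5'→3' directly.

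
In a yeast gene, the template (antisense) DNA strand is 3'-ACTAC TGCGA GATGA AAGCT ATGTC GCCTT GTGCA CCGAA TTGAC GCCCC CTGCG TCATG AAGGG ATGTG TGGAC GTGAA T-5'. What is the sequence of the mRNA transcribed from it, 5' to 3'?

Reading the template 3'→5' as shown, RNA polymerase pairs each base (A→U, T→A, G↔C) to build mRNA 5'→3' directly.

5'-UGAUGACGCUCUACUUUCGAUACAGCGGAACACGUGGCUUAACUGCGGGGGACGCAGUACUUCCCUACACACCUGCACUUA-3'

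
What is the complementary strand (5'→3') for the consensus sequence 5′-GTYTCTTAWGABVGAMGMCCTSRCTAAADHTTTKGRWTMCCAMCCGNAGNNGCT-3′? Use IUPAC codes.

5′-AGCNNCTNCGGKTGGKAWYCMAAADHTTTAGYSAGGKCKTCBVTCWTAAGARAC-3′

Standard pairs A↔T, G↔C; ambiguity codes pair R↔Y, M↔K, W↔W, S↔S, B↔V, D↔H, N↔N. Complement (CARAGAATWCTVBCTKCKGGASYGATTTHDAAAMCYWAKGGTKGGCNTCNNCGA), then reverse for 5'→3'.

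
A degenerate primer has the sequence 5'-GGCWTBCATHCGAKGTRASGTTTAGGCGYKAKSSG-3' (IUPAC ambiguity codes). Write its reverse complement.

5'-CSSMTMRCGCCTAAACSTYACMTCGDATGVAWGCC-3'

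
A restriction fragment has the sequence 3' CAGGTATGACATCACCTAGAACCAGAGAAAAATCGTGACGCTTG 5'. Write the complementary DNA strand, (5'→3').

5'-GTCCATACTGTAGTGGATCTTGGTCTCTTTTTAGCACTGCGAAC-3'

The strand is given 3'→5', so its complement runs 5'→3' in the same left-to-right order: pair each base A↔T, G↔C.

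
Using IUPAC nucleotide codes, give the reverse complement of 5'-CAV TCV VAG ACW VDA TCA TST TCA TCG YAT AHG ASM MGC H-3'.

Standard pairs A↔T, G↔C; ambiguity codes pair Y↔R, M↔K, W↔W, S↔S, D↔H, V↔B. Complement (GTBAGBBTCTGWBHTAGTASAAGTAGCRTATDCTSKKCGD), then reverse for 5'→3'.

5'-DGCKKSTCDTATRCGATGAASATGATHBWGTCTBBGABTG-3'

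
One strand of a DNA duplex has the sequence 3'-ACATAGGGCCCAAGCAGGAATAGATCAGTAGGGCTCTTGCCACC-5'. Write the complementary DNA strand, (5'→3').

The strand is given 3'→5', so its complement runs 5'→3' in the same left-to-right order: pair each base A↔T, G↔C.

5'-TGTATCCCGGGTTCGTCCTTATCTAGTCATCCCGAGAACGGTGG-3'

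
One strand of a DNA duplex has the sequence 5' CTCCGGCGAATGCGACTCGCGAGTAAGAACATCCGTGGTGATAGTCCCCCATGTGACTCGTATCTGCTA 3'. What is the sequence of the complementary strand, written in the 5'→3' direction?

The complement of CTCCGGCGAATGCGACTCGCGAGTAAGAACATCCGTGGTGATAGTCCCCCATGTGACTCGTATCTGCTA is GAGGCCGCTTACGCTGAGCGCTCATTCTTGTAGGCACCACTATCAGGGGGTACACTGAGCATAGACGAT (A↔T, G↔C). DNA strands are antiparallel, so the complementary strand runs 3'→5'; reversing gives the 5'→3' form.

5'-TAGCAGATACGAGTCACATGGGGGACTATCACCACGGATGTTCTTACTCGCGAGTCGCATTCGCCGGAG-3'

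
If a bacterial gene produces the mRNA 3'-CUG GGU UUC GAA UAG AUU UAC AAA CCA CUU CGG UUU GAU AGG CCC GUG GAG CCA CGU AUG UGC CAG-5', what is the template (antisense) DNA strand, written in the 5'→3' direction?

Written 5'→3' the mRNA is GACCGUGUAUGCACCGAGGUGCCCGGAUAGUUUGGCUUCACCAAACAUUUAGAUAAGCUUUGGGUC, so the coding DNA strand is GACCGTGTATGCACCGAGGTGCCCGGATAGTTTGGCTTCACCAAACATTTAGATAAGCTTTGGGTC. The template is its reverse complement.

5'-GACCCAAAGCTTATCTAAATGTTTGGTGAAGCCAAACTATCCGGGCACCTCGGTGCATACACGGTC-3'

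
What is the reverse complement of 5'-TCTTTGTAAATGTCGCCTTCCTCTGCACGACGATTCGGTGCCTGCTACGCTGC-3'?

5′-GCAGCGTAGCAGGCACCGAATCGTCGTGCAGAGGAAGGCGACATTTACAAAGA-3′

Complement each base (A↔T, G↔C): AGAAACATTTACAGCGGAAGGAGACGTGCTGCTAAGCCACGGACGATGCGACG. Then reverse.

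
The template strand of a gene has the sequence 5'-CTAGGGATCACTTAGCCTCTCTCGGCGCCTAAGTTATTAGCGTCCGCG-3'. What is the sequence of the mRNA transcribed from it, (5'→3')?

RNA polymerase reads the template 3'→5' and synthesizes mRNA 5'→3' by base-pairing (A→U, T→A, G↔C). The complement of the template is GATCCCTAGTGAATCGGAGAGAGCCGCGGATTCAATAATCGCAGGCGC; antiparallel, so 5'→3' the coding strand is CGCGGACGCTAATAACTTAGGCGCCGAGAGAGGCTAAGTGATCCCTAG. Replace T with U for the mRNA.

5'-CGCGGACGCUAAUAACUUAGGCGCCGAGAGAGGCUAAGUGAUCCCUAG-3'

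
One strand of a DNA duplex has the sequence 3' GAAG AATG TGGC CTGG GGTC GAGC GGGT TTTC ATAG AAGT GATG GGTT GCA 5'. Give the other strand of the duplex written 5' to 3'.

The strand is given 3'→5', so its complement runs 5'→3' in the same left-to-right order: pair each base A↔T, G↔C.

5'-CTTCTTACACCGGACCCCAGCTCGCCCAAAAGTATCTTCACTACCCAACGT-3'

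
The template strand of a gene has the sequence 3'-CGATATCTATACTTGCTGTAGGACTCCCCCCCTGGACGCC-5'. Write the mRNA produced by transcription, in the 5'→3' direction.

Reading the template 3'→5' as shown, RNA polymerase pairs each base (A→U, T→A, G↔C) to build mRNA 5'→3' directly.

5'-GCUAUAGAUAUGAACGACAUCCUGAGGGGGGGACCUGCGG-3'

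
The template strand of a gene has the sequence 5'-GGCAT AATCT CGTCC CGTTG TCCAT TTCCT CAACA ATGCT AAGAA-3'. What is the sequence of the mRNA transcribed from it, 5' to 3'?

RNA polymerase reads the template 3'→5' and synthesizes mRNA 5'→3' by base-pairing (A→U, T→A, G↔C). The complement of the template is CCGTATTAGAGCAGGGCAACAGGTAAAGGAGTTGTTACGATTCTT; antiparallel, so 5'→3' the coding strand is TTCTTAGCATTGTTGAGGAAATGGACAACGGGACGAGATTATGCC. Replace T with U for the mRNA.

5'-UUCUUAGCAUUGUUGAGGAAAUGGACAACGGGACGAGAUUAUGCC-3'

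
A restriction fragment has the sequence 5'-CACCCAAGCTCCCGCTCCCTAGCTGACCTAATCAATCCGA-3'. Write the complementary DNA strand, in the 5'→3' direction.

5'-TCGGATTGATTAGGTCAGCTAGGGAGCGGGAGCTTGGGTG-3'

The complement of CACCCAAGCTCCCGCTCCCTAGCTGACCTAATCAATCCGA is GTGGGTTCGAGGGCGAGGGATCGACTGGATTAGTTAGGCT (A↔T, G↔C). DNA strands are antiparallel, so the complementary strand runs 3'→5'; reversing gives the 5'→3' form.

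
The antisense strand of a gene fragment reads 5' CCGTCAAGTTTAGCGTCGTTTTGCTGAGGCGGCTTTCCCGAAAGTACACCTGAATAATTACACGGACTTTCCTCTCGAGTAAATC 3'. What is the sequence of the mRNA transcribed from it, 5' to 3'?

RNA polymerase reads the template 3'→5' and synthesizes mRNA 5'→3' by base-pairing (A→U, T→A, G↔C). The complement of the template is GGCAGTTCAAATCGCAGCAAAACGACTCCGCCGAAAGGGCTTTCATGTGGACTTATTAATGTGCCTGAAAGGAGAGCTCATTTAG; antiparallel, so 5'→3' the coding strand is GATTTACTCGAGAGGAAAGTCCGTGTAATTATTCAGGTGTACTTTCGGGAAAGCCGCCTCAGCAAAACGACGCTAAACTTGACGG. Replace T with U for the mRNA.

5'-GAUUUACUCGAGAGGAAAGUCCGUGUAAUUAUUCAGGUGUACUUUCGGGAAAGCCGCCUCAGCAAAACGACGCUAAACUUGACGG-3'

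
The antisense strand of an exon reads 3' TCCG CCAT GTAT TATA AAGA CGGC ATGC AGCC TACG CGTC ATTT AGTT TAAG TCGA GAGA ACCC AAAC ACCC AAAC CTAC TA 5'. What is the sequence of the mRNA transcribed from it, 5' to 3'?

5′-AGGCGGUACAUAAUAUUUCUGCCGUACGUCGGAUGCGCAGUAAAUCAAAUUCAGCUCUCUUGGGUUUGUGGGUUUGGAUGAU-3′

Reading the template 3'→5' as shown, RNA polymerase pairs each base (A→U, T→A, G↔C) to build mRNA 5'→3' directly.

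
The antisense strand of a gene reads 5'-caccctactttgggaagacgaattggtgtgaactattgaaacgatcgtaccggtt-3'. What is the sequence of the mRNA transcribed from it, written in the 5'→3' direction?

5′-AACCGGUACGAUCGUUUCAAUAGUUCACACCAAUUCGUCUUCCCAAAGUAGGGUG-3′

The mRNA has the sequence of the coding strand (reverse complement of the template) with T→U. Reverse complement of CACCCTACTTTGGGAAGACGAATTGGTGTGAACTATTGAAACGATCGTACCGGTT is AACCGGTACGATCGTTTCAATAGTTCACACCAATTCGTCTTCCCAAAGTAGGGTG; then T→U.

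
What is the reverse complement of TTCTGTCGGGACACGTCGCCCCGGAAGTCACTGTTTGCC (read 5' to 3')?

Complement each base (A↔T, G↔C): AAGACAGCCCTGTGCAGCGGGGCCTTCAGTGACAAACGG. Then reverse.

5'-GGCAAACAGTGACTTCCGGGGCGACGTGTCCCGACAGAA-3'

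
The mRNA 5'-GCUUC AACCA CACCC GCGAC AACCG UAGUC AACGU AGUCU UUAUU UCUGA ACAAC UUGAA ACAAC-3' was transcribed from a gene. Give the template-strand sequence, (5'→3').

5'-GTTGTTTCAAGTTGTTCAGAAATAAAGACTACGTTGACTACGGTTGTCGCGGGTGTGGTTGAAGC-3'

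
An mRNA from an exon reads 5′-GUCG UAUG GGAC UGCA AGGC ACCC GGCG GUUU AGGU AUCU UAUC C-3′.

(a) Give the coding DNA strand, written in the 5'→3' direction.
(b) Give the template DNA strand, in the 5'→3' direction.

(a) The coding strand matches the mRNA with U→T.
(b) The template strand is the reverse complement of the coding strand.

(a) 5'-GTCGTATGGGACTGCAAGGCACCCGGCGGTTTAGGTATCTTATCC-3'
(b) 5′-GGATAAGATACCTAAACCGCCGGGTGCCTTGCAGTCCCATACGAC-3′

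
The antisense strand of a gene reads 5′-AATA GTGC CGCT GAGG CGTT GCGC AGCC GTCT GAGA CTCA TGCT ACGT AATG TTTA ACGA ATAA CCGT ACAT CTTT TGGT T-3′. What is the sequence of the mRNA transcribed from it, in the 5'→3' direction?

The mRNA has the sequence of the coding strand (reverse complement of the template) with T→U. Reverse complement of AATAGTGCCGCTGAGGCGTTGCGCAGCCGTCTGAGACTCATGCTACGTAATGTTTAACGAATAACCGTACATCTTTTGGTT is AACCAAAAGATGTACGGTTATTCGTTAAACATTACGTAGCATGAGTCTCAGACGGCTGCGCAACGCCTCAGCGGCACTATT; then T→U.

5'-AACCAAAAGAUGUACGGUUAUUCGUUAAACAUUACGUAGCAUGAGUCUCAGACGGCUGCGCAACGCCUCAGCGGCACUAUU-3'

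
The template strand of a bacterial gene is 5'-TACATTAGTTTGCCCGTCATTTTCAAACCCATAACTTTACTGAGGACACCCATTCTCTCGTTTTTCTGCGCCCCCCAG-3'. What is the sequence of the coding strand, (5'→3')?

The coding strand is complementary and antiparallel to the template: take the complement (A↔T, G↔C) and reverse.

5'-CTGGGGGGCGCAGAAAAACGAGAGAATGGGTGTCCTCAGTAAAGTTATGGGTTTGAAAATGACGGGCAAACTAATGTA-3'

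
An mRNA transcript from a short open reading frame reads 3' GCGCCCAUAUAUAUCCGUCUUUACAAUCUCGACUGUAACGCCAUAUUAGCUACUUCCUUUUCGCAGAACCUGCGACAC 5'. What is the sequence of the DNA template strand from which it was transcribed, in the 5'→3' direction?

5'-CGCGGGTATATATAGGCAGAAATGTTAGAGCTGACATTGCGGTATAATCGATGAAGGAAAAGCGTCTTGGACGCTGTG-3'

Written 5'→3' the mRNA is CACAGCGUCCAAGACGCUUUUCCUUCAUCGAUUAUACCGCAAUGUCAGCUCUAACAUUUCUGCCUAUAUAUACCCGCG, so the coding DNA strand is CACAGCGTCCAAGACGCTTTTCCTTCATCGATTATACCGCAATGTCAGCTCTAACATTTCTGCCTATATATACCCGCG. The template is its reverse complement.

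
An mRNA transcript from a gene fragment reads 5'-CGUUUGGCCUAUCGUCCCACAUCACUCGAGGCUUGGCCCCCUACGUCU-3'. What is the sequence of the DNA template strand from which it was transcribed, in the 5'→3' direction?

Replace U with T to get the coding DNA strand: CGTTTGGCCTATCGTCCCACATCACTCGAGGCTTGGCCCCCTACGTCT. The template strand is its reverse complement (complement GCAAACCGGATAGCAGGGTGTAGTGAGCTCCGAACCGGGGGATGCAGA, then reverse).

5'-AGACGTAGGGGGCCAAGCCTCGAGTGATGTGGGACGATAGGCCAAACG-3'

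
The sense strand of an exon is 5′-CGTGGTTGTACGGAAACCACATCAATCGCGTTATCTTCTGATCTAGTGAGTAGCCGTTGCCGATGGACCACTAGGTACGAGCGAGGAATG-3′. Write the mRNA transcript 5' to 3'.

mRNA has the coding-strand sequence with U in place of T.

5'-CGUGGUUGUACGGAAACCACAUCAAUCGCGUUAUCUUCUGAUCUAGUGAGUAGCCGUUGCCGAUGGACCACUAGGUACGAGCGAGGAAUG-3'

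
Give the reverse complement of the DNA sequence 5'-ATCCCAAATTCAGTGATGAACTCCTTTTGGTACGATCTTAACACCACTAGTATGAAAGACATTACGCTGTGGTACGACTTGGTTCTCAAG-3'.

Complement each base (A↔T, G↔C): TAGGGTTTAAGTCACTACTTGAGGAAAACCATGCTAGAATTGTGGTGATCATACTTTCTGTAATGCGACACCATGCTGAACCAAGAGTTC. Then reverse.

5′-CTTGAGAACCAAGTCGTACCACAGCGTAATGTCTTTCATACTAGTGGTGTTAAGATCGTACCAAAAGGAGTTCATCACTGAATTTGGGAT-3′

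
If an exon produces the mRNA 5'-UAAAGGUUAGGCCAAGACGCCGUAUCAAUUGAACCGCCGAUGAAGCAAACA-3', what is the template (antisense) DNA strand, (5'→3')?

Replace U with T to get the coding DNA strand: TAAAGGTTAGGCCAAGACGCCGTATCAATTGAACCGCCGATGAAGCAAACA. The template strand is its reverse complement (complement ATTTCCAATCCGGTTCTGCGGCATAGTTAACTTGGCGGCTACTTCGTTTGT, then reverse).

5'-TGTTTGCTTCATCGGCGGTTCAATTGATACGGCGTCTTGGCCTAACCTTTA-3'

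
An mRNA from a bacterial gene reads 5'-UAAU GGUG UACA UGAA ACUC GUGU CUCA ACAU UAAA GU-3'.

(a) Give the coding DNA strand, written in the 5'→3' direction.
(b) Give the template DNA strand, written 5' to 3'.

(a) 5'-TAATGGTGTACATGAAACTCGTGTCTCAACATTAAAGT-3'
(b) 5'-ACTTTAATGTTGAGACACGAGTTTCATGTACACCATTA-3'

(a) The coding strand matches the mRNA with U→T.
(b) The template strand is the reverse complement of the coding strand.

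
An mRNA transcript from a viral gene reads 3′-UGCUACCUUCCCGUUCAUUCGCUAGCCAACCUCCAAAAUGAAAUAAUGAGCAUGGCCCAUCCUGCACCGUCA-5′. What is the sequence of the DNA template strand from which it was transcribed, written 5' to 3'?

Written 5'→3' the mRNA is ACUGCCACGUCCUACCCGGUACGAGUAAUAAAGUAAAACCUCCAACCGAUCGCUUACUUGCCCUUCCAUCGU, so the coding DNA strand is ACTGCCACGTCCTACCCGGTACGAGTAATAAAGTAAAACCTCCAACCGATCGCTTACTTGCCCTTCCATCGT. The template is its reverse complement.

5'-ACGATGGAAGGGCAAGTAAGCGATCGGTTGGAGGTTTTACTTTATTACTCGTACCGGGTAGGACGTGGCAGT-3'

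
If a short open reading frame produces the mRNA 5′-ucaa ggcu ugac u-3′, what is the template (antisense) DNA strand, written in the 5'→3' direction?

Replace U with T to get the coding DNA strand: TCAAGGCTTGACT. The template strand is its reverse complement (complement AGTTCCGAACTGA, then reverse).

5'-AGTCAAGCCTTGA-3'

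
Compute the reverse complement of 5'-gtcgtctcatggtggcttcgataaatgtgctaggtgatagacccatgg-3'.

5'-CCATGGGTCTATCACCTAGCACATTTATCGAAGCCACCATGAGACGAC-3'

Complement each base (A↔T, G↔C): CAGCAGAGTACCACCGAAGCTATTTACACGATCCACTATCTGGGTACC. Then reverse.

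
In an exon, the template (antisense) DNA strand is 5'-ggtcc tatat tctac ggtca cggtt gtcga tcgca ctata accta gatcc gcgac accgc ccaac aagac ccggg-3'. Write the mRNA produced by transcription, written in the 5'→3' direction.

5'-CCCGGGUCUUGUUGGGCGGUGUCGCGGAUCUAGGUUAUAGUGCGAUCGACAACCGUGACCGUAGAAUAUAGGACC-3'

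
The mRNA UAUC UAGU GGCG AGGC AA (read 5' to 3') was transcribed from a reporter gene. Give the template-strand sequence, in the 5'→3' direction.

5'-TTGCCTCGCCACTAGATA-3'

Replace U with T to get the coding DNA strand: TATCTAGTGGCGAGGCAA. The template strand is its reverse complement (complement ATAGATCACCGCTCCGTT, then reverse).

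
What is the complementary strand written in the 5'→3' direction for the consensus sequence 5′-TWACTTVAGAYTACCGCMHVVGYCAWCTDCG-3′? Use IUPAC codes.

Standard pairs A↔T, G↔C; ambiguity codes pair Y↔R, M↔K, W↔W, D↔H, V↔B. Complement (AWTGAABTCTRATGGCGKDBBCRGTWGAHGC), then reverse for 5'→3'.

5′-CGHAGWTGRCBBDKGCGGTARTCTBAAGTWA-3′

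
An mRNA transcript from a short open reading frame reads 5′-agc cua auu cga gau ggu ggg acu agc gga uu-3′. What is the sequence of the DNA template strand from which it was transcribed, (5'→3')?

5′-AATCCGCTAGTCCCACCATCTCGAATTAGGCT-3′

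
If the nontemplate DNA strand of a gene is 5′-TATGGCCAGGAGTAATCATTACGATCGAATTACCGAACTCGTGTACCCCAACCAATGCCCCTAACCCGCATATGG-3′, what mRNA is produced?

The mRNA is synthesized from the template strand, so it matches the coding strand with T replaced by U.

5'-UAUGGCCAGGAGUAAUCAUUACGAUCGAAUUACCGAACUCGUGUACCCCAACCAAUGCCCCUAACCCGCAUAUGG-3'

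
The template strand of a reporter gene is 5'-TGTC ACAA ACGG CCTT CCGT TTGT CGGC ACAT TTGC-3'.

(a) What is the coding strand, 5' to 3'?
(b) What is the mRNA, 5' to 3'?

(a) The coding strand is the reverse complement of the template: complement ACAGTGTTTGCCGGAAGGCAAACAGCCGTGTAAACG, then reverse.
(b) mRNA has the coding-strand sequence with T→U.

(a) 5'-GCAAATGTGCCGACAAACGGAAGGCCGTTTGTGACA-3'
(b) 5′-GCAAAUGUGCCGACAAACGGAAGGCCGUUUGUGACA-3′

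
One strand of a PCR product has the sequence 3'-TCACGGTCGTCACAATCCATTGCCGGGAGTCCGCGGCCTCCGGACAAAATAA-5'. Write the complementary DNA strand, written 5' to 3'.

The strand is given 3'→5', so its complement runs 5'→3' in the same left-to-right order: pair each base A↔T, G↔C.

5'-AGTGCCAGCAGTGTTAGGTAACGGCCCTCAGGCGCCGGAGGCCTGTTTTATT-3'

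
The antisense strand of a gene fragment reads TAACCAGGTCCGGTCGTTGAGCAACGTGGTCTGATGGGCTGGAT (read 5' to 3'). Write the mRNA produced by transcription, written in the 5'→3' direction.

5'-AUCCAGCCCAUCAGACCACGUUGCUCAACGACCGGACCUGGUUA-3'

The mRNA has the sequence of the coding strand (reverse complement of the template) with T→U. Reverse complement of TAACCAGGTCCGGTCGTTGAGCAACGTGGTCTGATGGGCTGGAT is ATCCAGCCCATCAGACCACGTTGCTCAACGACCGGACCTGGTTA; then T→U.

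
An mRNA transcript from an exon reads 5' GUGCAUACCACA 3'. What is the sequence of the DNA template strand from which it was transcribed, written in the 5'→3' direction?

5'-TGTGGTATGCAC-3'

Replace U with T to get the coding DNA strand: GTGCATACCACA. The template strand is its reverse complement (complement CACGTATGGTGT, then reverse).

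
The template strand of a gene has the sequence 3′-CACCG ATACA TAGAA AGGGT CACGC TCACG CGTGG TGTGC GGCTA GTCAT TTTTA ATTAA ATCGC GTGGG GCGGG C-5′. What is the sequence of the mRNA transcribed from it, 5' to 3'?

Reading the template 3'→5' as shown, RNA polymerase pairs each base (A→U, T→A, G↔C) to build mRNA 5'→3' directly.

5'-GUGGCUAUGUAUCUUUCCCAGUGCGAGUGCGCACCACACGCCGAUCAGUAAAAAUUAAUUUAGCGCACCCCGCCCG-3'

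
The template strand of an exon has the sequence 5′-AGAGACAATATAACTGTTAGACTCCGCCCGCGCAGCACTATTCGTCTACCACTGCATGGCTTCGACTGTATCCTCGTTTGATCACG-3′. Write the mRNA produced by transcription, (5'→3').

RNA polymerase reads the template 3'→5' and synthesizes mRNA 5'→3' by base-pairing (A→U, T→A, G↔C). The complement of the template is TCTCTGTTATATTGACAATCTGAGGCGGGCGCGTCGTGATAAGCAGATGGTGACGTACCGAAGCTGACATAGGAGCAAACTAGTGC; antiparallel, so 5'→3' the coding strand is CGTGATCAAACGAGGATACAGTCGAAGCCATGCAGTGGTAGACGAATAGTGCTGCGCGGGCGGAGTCTAACAGTTATATTGTCTCT. Replace T with U for the mRNA.

5'-CGUGAUCAAACGAGGAUACAGUCGAAGCCAUGCAGUGGUAGACGAAUAGUGCUGCGCGGGCGGAGUCUAACAGUUAUAUUGUCUCU-3'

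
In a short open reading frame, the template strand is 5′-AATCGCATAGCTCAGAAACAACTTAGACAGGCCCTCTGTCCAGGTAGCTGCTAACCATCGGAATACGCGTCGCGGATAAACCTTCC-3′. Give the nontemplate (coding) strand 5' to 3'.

5'-GGAAGGTTTATCCGCGACGCGTATTCCGATGGTTAGCAGCTACCTGGACAGAGGGCCTGTCTAAGTTGTTTCTGAGCTATGCGATT-3'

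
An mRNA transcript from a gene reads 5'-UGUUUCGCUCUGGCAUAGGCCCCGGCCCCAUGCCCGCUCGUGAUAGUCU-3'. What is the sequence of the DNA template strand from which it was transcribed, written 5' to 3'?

5'-AGACTATCACGAGCGGGCATGGGGCCGGGGCCTATGCCAGAGCGAAACA-3'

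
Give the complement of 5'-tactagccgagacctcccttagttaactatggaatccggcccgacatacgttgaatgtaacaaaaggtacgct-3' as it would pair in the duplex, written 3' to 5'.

3'-ATGATCGGCTCTGGAGGGAATCAATTGATACCTTAGGCCGGGCTGTATGCAACTTACATTGTTTTCCATGCGA-5'

Base-pairing A↔T, G↔C gives the complement. The complementary strand is antiparallel, so paired with a 5'→3' strand it runs 3'→5'.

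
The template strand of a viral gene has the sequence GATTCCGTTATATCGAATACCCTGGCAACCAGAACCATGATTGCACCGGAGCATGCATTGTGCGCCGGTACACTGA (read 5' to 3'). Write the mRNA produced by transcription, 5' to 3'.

RNA polymerase reads the template 3'→5' and synthesizes mRNA 5'→3' by base-pairing (A→U, T→A, G↔C). The complement of the template is CTAAGGCAATATAGCTTATGGGACCGTTGGTCTTGGTACTAACGTGGCCTCGTACGTAACACGCGGCCATGTGACT; antiparallel, so 5'→3' the coding strand is TCAGTGTACCGGCGCACAATGCATGCTCCGGTGCAATCATGGTTCTGGTTGCCAGGGTATTCGATATAACGGAATC. Replace T with U for the mRNA.

5'-UCAGUGUACCGGCGCACAAUGCAUGCUCCGGUGCAAUCAUGGUUCUGGUUGCCAGGGUAUUCGAUAUAACGGAAUC-3'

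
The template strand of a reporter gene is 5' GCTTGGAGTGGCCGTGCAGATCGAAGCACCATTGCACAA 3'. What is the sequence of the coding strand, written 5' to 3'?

5′-TTGTGCAATGGTGCTTCGATCTGCACGGCCACTCCAAGC-3′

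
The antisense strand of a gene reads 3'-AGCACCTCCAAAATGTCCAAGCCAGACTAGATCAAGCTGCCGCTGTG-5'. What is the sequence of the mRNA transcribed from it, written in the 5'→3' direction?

Reading the template 3'→5' as shown, RNA polymerase pairs each base (A→U, T→A, G↔C) to build mRNA 5'→3' directly.

5'-UCGUGGAGGUUUUACAGGUUCGGUCUGAUCUAGUUCGACGGCGACAC-3'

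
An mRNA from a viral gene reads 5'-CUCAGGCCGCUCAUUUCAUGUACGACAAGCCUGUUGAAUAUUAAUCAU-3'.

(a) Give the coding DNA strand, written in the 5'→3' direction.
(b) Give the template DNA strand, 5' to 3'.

(a) The coding strand matches the mRNA with U→T.
(b) The template strand is the reverse complement of the coding strand.

(a) 5'-CTCAGGCCGCTCATTTCATGTACGACAAGCCTGTTGAATATTAATCAT-3'
(b) 5'-ATGATTAATATTCAACAGGCTTGTCGTACATGAAATGAGCGGCCTGAG-3'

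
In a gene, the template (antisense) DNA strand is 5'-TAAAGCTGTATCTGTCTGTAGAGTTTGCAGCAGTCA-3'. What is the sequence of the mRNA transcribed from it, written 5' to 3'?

The mRNA has the sequence of the coding strand (reverse complement of the template) with T→U. Reverse complement of TAAAGCTGTATCTGTCTGTAGAGTTTGCAGCAGTCA is TGACTGCTGCAAACTCTACAGACAGATACAGCTTTA; then T→U.

5'-UGACUGCUGCAAACUCUACAGACAGAUACAGCUUUA-3'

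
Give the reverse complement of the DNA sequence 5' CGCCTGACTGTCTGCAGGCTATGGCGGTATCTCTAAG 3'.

5′-CTTAGAGATACCGCCATAGCCTGCAGACAGTCAGGCG-3′

Complement each base (A↔T, G↔C): GCGGACTGACAGACGTCCGATACCGCCATAGAGATTC. Then reverse.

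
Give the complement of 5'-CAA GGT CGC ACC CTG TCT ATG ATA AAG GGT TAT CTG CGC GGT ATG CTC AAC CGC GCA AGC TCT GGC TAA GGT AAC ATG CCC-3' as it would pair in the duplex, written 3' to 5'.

Base-pairing A↔T, G↔C gives the complement. The complementary strand is antiparallel, so paired with a 5'→3' strand it runs 3'→5'.

3′-GTTCCAGCGTGGGACAGATACTATTTCCCAATAGACGCGCCATACGAGTTGGCGCGTTCGAGACCGATTCCATTGTACGGG-5′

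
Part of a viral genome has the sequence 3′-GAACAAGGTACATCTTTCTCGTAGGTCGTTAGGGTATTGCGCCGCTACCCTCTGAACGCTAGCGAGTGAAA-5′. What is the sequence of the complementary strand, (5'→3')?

The strand is given 3'→5', so its complement runs 5'→3' in the same left-to-right order: pair each base A↔T, G↔C.

5′-CTTGTTCCATGTAGAAAGAGCATCCAGCAATCCCATAACGCGGCGATGGGAGACTTGCGATCGCTCACTTT-3′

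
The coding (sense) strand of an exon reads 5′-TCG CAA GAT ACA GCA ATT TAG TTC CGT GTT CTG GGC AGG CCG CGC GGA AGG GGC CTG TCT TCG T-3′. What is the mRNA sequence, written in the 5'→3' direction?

5'-UCGCAAGAUACAGCAAUUUAGUUCCGUGUUCUGGGCAGGCCGCGCGGAAGGGGCCUGUCUUCGU-3'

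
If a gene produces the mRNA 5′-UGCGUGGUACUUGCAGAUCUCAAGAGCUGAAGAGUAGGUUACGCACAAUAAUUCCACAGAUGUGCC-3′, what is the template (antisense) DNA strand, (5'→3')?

5'-GGCACATCTGTGGAATTATTGTGCGTAACCTACTCTTCAGCTCTTGAGATCTGCAAGTACCACGCA-3'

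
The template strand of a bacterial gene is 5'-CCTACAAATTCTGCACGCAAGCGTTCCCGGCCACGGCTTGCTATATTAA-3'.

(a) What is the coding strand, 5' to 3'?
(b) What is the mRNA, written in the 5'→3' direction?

(a) The coding strand is the reverse complement of the template: complement GGATGTTTAAGACGTGCGTTCGCAAGGGCCGGTGCCGAACGATATAATT, then reverse.
(b) mRNA has the coding-strand sequence with T→U.

(a) 5'-TTAATATAGCAAGCCGTGGCCGGGAACGCTTGCGTGCAGAATTTGTAGG-3'
(b) 5'-UUAAUAUAGCAAGCCGUGGCCGGGAACGCUUGCGUGCAGAAUUUGUAGG-3'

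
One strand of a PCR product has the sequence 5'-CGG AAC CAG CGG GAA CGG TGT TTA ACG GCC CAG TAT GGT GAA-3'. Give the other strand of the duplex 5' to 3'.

5'-TTCACCATACTGGGCCGTTAAACACCGTTCCCGCTGGTTCCG-3'

Pairing A↔T and G↔C gives GCCTTGGTCGCCCTTGCCACAAATTGCCGGGTCATACCACTT, running 3'→5'. Reverse for the 5'→3' convention.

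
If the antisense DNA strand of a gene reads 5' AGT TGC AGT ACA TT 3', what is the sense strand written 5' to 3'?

The coding strand is complementary and antiparallel to the template: take the complement (A↔T, G↔C) and reverse.

5'-AATGTACTGCAACT-3'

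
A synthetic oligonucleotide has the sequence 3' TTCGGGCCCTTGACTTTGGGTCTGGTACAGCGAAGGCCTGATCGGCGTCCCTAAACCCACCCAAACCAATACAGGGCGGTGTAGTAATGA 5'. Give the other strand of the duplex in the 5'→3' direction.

5'-AAGCCCGGGAACTGAAACCCAGACCATGTCGCTTCCGGACTAGCCGCAGGGATTTGGGTGGGTTTGGTTATGTCCCGCCACATCATTACT-3'

The strand is given 3'→5', so its complement runs 5'→3' in the same left-to-right order: pair each base A↔T, G↔C.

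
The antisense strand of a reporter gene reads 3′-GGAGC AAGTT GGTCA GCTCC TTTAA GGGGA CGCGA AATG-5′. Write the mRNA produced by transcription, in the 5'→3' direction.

Reading the template 3'→5' as shown, RNA polymerase pairs each base (A→U, T→A, G↔C) to build mRNA 5'→3' directly.

5′-CCUCGUUCAACCAGUCGAGGAAAUUCCCCUGCGCUUUAC-3′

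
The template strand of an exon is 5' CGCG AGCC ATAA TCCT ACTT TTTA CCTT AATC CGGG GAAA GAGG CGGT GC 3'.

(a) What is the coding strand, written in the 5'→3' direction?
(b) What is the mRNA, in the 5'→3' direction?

(a) 5'-GCACCGCCTCTTTCCCCGGATTAAGGTAAAAAGTAGGATTATGGCTCGCG-3'
(b) 5'-GCACCGCCUCUUUCCCCGGAUUAAGGUAAAAAGUAGGAUUAUGGCUCGCG-3'

(a) The coding strand is the reverse complement of the template: complement GCGCTCGGTATTAGGATGAAAAATGGAATTAGGCCCCTTTCTCCGCCACG, then reverse.
(b) mRNA has the coding-strand sequence with T→U.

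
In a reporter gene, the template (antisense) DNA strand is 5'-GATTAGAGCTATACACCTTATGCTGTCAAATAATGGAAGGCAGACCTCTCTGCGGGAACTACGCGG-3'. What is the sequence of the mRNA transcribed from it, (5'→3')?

The mRNA has the sequence of the coding strand (reverse complement of the template) with T→U. Reverse complement of GATTAGAGCTATACACCTTATGCTGTCAAATAATGGAAGGCAGACCTCTCTGCGGGAACTACGCGG is CCGCGTAGTTCCCGCAGAGAGGTCTGCCTTCCATTATTTGACAGCATAAGGTGTATAGCTCTAATC; then T→U.

5'-CCGCGUAGUUCCCGCAGAGAGGUCUGCCUUCCAUUAUUUGACAGCAUAAGGUGUAUAGCUCUAAUC-3'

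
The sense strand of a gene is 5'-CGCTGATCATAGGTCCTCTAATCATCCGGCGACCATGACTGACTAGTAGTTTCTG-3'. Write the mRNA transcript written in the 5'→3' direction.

5'-CGCUGAUCAUAGGUCCUCUAAUCAUCCGGCGACCAUGACUGACUAGUAGUUUCUG-3'

mRNA has the coding-strand sequence with U in place of T.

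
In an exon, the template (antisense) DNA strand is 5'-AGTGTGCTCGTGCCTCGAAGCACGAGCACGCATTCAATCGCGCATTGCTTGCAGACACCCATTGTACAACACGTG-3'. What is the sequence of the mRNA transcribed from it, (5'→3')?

The mRNA has the sequence of the coding strand (reverse complement of the template) with T→U. Reverse complement of AGTGTGCTCGTGCCTCGAAGCACGAGCACGCATTCAATCGCGCATTGCTTGCAGACACCCATTGTACAACACGTG is CACGTGTTGTACAATGGGTGTCTGCAAGCAATGCGCGATTGAATGCGTGCTCGTGCTTCGAGGCACGAGCACACT; then T→U.

5'-CACGUGUUGUACAAUGGGUGUCUGCAAGCAAUGCGCGAUUGAAUGCGUGCUCGUGCUUCGAGGCACGAGCACACU-3'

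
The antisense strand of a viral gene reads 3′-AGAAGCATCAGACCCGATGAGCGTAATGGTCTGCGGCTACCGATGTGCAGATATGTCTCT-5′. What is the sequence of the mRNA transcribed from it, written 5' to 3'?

Reading the template 3'→5' as shown, RNA polymerase pairs each base (A→U, T→A, G↔C) to build mRNA 5'→3' directly.

5'-UCUUCGUAGUCUGGGCUACUCGCAUUACCAGACGCCGAUGGCUACACGUCUAUACAGAGA-3'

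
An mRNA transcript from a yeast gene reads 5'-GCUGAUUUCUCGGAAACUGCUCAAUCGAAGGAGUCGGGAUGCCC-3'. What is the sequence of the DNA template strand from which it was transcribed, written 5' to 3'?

Replace U with T to get the coding DNA strand: GCTGATTTCTCGGAAACTGCTCAATCGAAGGAGTCGGGATGCCC. The template strand is its reverse complement (complement CGACTAAAGAGCCTTTGACGAGTTAGCTTCCTCAGCCCTACGGG, then reverse).

5'-GGGCATCCCGACTCCTTCGATTGAGCAGTTTCCGAGAAATCAGC-3'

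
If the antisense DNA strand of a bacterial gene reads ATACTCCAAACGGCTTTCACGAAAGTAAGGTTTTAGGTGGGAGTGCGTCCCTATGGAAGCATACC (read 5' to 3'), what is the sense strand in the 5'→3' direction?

The coding strand is complementary and antiparallel to the template: take the complement (A↔T, G↔C) and reverse.

5'-GGTATGCTTCCATAGGGACGCACTCCCACCTAAAACCTTACTTTCGTGAAAGCCGTTTGGAGTAT-3'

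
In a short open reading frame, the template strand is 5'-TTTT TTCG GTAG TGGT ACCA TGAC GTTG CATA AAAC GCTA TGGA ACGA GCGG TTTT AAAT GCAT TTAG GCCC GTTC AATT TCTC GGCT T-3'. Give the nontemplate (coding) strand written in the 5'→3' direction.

5'-AAGCCGAGAAATTGAACGGGCCTAAATGCATTTAAAACCGCTCGTTCCATAGCGTTTTATGCAACGTCATGGTACCACTACCGAAAAAA-3'

The coding strand is complementary and antiparallel to the template: take the complement (A↔T, G↔C) and reverse.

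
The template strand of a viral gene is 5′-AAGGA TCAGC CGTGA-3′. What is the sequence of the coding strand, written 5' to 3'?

5'-TCACGGCTGATCCTT-3'

The coding strand is complementary and antiparallel to the template: take the complement (A↔T, G↔C) and reverse.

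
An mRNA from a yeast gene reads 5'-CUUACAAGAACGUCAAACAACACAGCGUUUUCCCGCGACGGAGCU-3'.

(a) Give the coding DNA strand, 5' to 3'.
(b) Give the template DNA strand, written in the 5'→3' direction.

(a) 5'-CTTACAAGAACGTCAAACAACACAGCGTTTTCCCGCGACGGAGCT-3'
(b) 5'-AGCTCCGTCGCGGGAAAACGCTGTGTTGTTTGACGTTCTTGTAAG-3'

(a) The coding strand matches the mRNA with U→T.
(b) The template strand is the reverse complement of the coding strand.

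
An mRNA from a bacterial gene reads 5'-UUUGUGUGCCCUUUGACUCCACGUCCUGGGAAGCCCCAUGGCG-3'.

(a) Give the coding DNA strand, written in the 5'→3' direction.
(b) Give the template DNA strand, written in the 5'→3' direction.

(a) The coding strand matches the mRNA with U→T.
(b) The template strand is the reverse complement of the coding strand.

(a) 5'-TTTGTGTGCCCTTTGACTCCACGTCCTGGGAAGCCCCATGGCG-3'
(b) 5'-CGCCATGGGGCTTCCCAGGACGTGGAGTCAAAGGGCACACAAA-3'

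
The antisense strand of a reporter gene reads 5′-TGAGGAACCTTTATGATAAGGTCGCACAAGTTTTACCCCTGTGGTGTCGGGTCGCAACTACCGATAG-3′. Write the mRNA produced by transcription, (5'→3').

5'-CUAUCGGUAGUUGCGACCCGACACCACAGGGGUAAAACUUGUGCGACCUUAUCAUAAAGGUUCCUCA-3'

RNA polymerase reads the template 3'→5' and synthesizes mRNA 5'→3' by base-pairing (A→U, T→A, G↔C). The complement of the template is ACTCCTTGGAAATACTATTCCAGCGTGTTCAAAATGGGGACACCACAGCCCAGCGTTGATGGCTATC; antiparallel, so 5'→3' the coding strand is CTATCGGTAGTTGCGACCCGACACCACAGGGGTAAAACTTGTGCGACCTTATCATAAAGGTTCCTCA. Replace T with U for the mRNA.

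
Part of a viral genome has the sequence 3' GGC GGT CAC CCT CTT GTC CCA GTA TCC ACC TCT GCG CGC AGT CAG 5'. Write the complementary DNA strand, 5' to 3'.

5'-CCGCCAGTGGGAGAACAGGGTCATAGGTGGAGACGCGCGTCAGTC-3'

The strand is given 3'→5', so its complement runs 5'→3' in the same left-to-right order: pair each base A↔T, G↔C.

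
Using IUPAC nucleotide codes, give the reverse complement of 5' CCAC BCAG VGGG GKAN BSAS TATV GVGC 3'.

Standard pairs A↔T, G↔C; ambiguity codes pair K↔M, S↔S, B↔V, N↔N. Complement (GGTGVGTCBCCCCMTNVSTSATABCBCG), then reverse for 5'→3'.

5'-GCBCBATASTSVNTMCCCCBCTGVGTGG-3'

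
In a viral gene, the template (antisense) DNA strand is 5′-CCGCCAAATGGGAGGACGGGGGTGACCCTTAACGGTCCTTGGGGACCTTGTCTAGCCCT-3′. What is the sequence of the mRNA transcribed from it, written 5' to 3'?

RNA polymerase reads the template 3'→5' and synthesizes mRNA 5'→3' by base-pairing (A→U, T→A, G↔C). The complement of the template is GGCGGTTTACCCTCCTGCCCCCACTGGGAATTGCCAGGAACCCCTGGAACAGATCGGGA; antiparallel, so 5'→3' the coding strand is AGGGCTAGACAAGGTCCCCAAGGACCGTTAAGGGTCACCCCCGTCCTCCCATTTGGCGG. Replace T with U for the mRNA.

5'-AGGGCUAGACAAGGUCCCCAAGGACCGUUAAGGGUCACCCCCGUCCUCCCAUUUGGCGG-3'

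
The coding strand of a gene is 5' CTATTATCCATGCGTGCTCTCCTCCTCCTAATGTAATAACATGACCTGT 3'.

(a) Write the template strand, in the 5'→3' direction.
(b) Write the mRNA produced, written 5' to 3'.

(a) The template strand is the reverse complement of the coding strand: complement GATAATAGGTACGCACGAGAGGAGGAGGATTACATTATTGTACTGGACA, then reverse.
(b) mRNA matches the coding strand with T→U.

(a) 5'-ACAGGTCATGTTATTACATTAGGAGGAGGAGAGCACGCATGGATAATAG-3'
(b) 5'-CUAUUAUCCAUGCGUGCUCUCCUCCUCCUAAUGUAAUAACAUGACCUGU-3'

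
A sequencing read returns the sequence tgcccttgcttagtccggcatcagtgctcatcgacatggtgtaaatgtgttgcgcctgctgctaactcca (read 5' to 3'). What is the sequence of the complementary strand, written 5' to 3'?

5'-TGGAGTTAGCAGCAGGCGCAACACATTTACACCATGTCGATGAGCACTGATGCCGGACTAAGCAAGGGCA-3'

The complement of TGCCCTTGCTTAGTCCGGCATCAGTGCTCATCGACATGGTGTAAATGTGTTGCGCCTGCTGCTAACTCCA is ACGGGAACGAATCAGGCCGTAGTCACGAGTAGCTGTACCACATTTACACAACGCGGACGACGATTGAGGT (A↔T, G↔C). DNA strands are antiparallel, so the complementary strand runs 3'→5'; reversing gives the 5'→3' form.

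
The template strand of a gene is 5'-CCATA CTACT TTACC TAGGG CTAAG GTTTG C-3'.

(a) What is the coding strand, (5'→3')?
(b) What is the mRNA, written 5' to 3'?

(a) The coding strand is the reverse complement of the template: complement GGTATGATGAAATGGATCCCGATTCCAAACG, then reverse.
(b) mRNA has the coding-strand sequence with T→U.

(a) 5'-GCAAACCTTAGCCCTAGGTAAAGTAGTATGG-3'
(b) 5'-GCAAACCUUAGCCCUAGGUAAAGUAGUAUGG-3'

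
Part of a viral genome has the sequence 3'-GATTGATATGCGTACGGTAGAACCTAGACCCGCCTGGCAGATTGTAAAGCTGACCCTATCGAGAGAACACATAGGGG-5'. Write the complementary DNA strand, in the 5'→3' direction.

5'-CTAACTATACGCATGCCATCTTGGATCTGGGCGGACCGTCTAACATTTCGACTGGGATAGCTCTCTTGTGTATCCCC-3'

The strand is given 3'→5', so its complement runs 5'→3' in the same left-to-right order: pair each base A↔T, G↔C.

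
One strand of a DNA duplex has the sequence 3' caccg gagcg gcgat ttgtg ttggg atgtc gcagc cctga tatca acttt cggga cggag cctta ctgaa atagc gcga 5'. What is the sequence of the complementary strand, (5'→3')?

5'-GTGGCCTCGCCGCTAAACACAACCCTACAGCGTCGGGACTATAGTTGAAAGCCCTGCCTCGGAATGACTTTATCGCGCT-3'

The strand is given 3'→5', so its complement runs 5'→3' in the same left-to-right order: pair each base A↔T, G↔C.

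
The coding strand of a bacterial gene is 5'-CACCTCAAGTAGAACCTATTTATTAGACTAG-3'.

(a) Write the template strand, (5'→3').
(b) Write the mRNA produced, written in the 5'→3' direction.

(a) The template strand is the reverse complement of the coding strand: complement GTGGAGTTCATCTTGGATAAATAATCTGATC, then reverse.
(b) mRNA matches the coding strand with T→U.

(a) 5'-CTAGTCTAATAAATAGGTTCTACTTGAGGTG-3'
(b) 5'-CACCUCAAGUAGAACCUAUUUAUUAGACUAG-3'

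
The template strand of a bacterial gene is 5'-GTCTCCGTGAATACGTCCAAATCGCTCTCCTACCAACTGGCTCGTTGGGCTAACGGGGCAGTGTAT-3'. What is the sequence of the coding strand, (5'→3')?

The coding strand is complementary and antiparallel to the template: take the complement (A↔T, G↔C) and reverse.

5'-ATACACTGCCCCGTTAGCCCAACGAGCCAGTTGGTAGGAGAGCGATTTGGACGTATTCACGGAGAC-3'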